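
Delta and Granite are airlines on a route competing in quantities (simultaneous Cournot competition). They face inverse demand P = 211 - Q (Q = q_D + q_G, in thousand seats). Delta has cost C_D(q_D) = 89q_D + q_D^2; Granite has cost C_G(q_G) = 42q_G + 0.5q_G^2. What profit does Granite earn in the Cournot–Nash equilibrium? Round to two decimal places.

Delta's profit: π_D = (211 - Q)q_D - (89q_D + q_D²). Setting ∂π_D/∂q_D = 0: 122 - 4q_D - (q_G) = 0.
Granite's first-order condition: 169 - 3q_G - (q_D) = 0.
Rearranging gives the reaction functions q_D = (122 - q_G)/4 and q_G = (169 - q_D)/3.
Solving the pair: q_D = 197/11, q_G = 554/11.
Price P = 211 - 751/11 = 1570/11.
Granite's profit: (1570/11)·(554/11) - 42·(554/11) - (1/2)(554/11)² = 3804.7438.

3804.74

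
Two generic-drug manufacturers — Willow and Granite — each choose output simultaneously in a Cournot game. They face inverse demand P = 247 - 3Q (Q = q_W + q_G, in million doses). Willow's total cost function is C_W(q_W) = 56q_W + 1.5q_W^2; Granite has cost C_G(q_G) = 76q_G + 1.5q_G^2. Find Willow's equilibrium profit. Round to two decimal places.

Willow's profit: π_W = (247 - 3Q)q_W - (56q_W + (3/2)q_W²). Setting ∂π_W/∂q_W = 0: 191 - 9q_W - 3(q_G) = 0.
Granite's first-order condition: 171 - 9q_G - 3(q_W) = 0.
Best responses: q_W = (191 - 3q_G)/9, q_G = (171 - 3q_W)/9.
Solving the pair: q_W = 67/4, q_G = 161/12.
Price P = 247 - 3·(181/6) = 313/2.
Willow's profit: (313/2)·(67/4) - 56·(67/4) - (3/2)(67/4)² = 1262.5313.

1262.53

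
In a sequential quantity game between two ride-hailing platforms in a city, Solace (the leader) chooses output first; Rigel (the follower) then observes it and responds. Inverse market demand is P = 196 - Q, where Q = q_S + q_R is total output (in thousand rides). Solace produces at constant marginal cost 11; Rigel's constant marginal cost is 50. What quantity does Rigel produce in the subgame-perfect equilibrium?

17

The follower Rigel best-responds to any q_S: π_R = (196 - Q)q_R - 50q_R.
∂π_R/∂q_R = 146 - q_S - 2q_R = 0 gives the reaction function q_R = (146 - q_S)/2.
The leader anticipates this reaction. Substituting into P = 196 - Q gives P = 123 - (1/2)q_S, so π_S = (123 - (1/2)q_S)q_S - 11q_S.
The leader's first-order condition 112 - q_S = 0 yields q_S = 112.
Then q_R = (146 - 112)/2 = 17.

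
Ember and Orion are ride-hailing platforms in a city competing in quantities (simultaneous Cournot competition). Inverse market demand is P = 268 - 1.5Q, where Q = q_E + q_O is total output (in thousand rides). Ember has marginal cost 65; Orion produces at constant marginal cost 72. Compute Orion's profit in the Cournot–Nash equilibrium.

2646

Ember's profit: π_E = (268 - 1.5Q)q_E - (65q_E). Setting ∂π_E/∂q_E = 0: 203 - 3q_E - (3/2)(q_O) = 0.
Orion's profit: π_O = (268 - 1.5Q)q_O - (72q_O). Setting ∂π_O/∂q_O = 0: 196 - 3q_O - (3/2)(q_E) = 0.
Best responses: q_E = (203 - (3/2)q_O)/3, q_O = (196 - (3/2)q_E)/3.
Substituting one into the other gives q_E = 140/3 and q_O = 42.
Price P = 268 - (3/2)·(266/3) = 135.
Orion's profit: (135 - 72)·42 = 2646.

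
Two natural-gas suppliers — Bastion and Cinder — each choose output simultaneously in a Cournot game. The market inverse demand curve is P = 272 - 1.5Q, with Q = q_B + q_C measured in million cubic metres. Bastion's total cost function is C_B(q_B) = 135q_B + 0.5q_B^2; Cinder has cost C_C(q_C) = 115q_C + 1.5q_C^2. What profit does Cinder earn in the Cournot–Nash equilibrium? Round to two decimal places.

1132.03

Bastion's profit: π_B = (272 - 1.5Q)q_B - (135q_B + (1/2)q_B²). Setting ∂π_B/∂q_B = 0: 137 - 4q_B - (3/2)(q_C) = 0.
Cinder's profit: π_C = (272 - 1.5Q)q_C - (115q_C + (3/2)q_C²). Setting ∂π_C/∂q_C = 0: 157 - 6q_C - (3/2)(q_B) = 0.
Best responses: q_B = (137 - (3/2)q_C)/4, q_C = (157 - (3/2)q_B)/6.
Solving the pair: q_B = 782/29, q_C = 1690/87.
Price P = 272 - (3/2)·46.3908 = 202.4138.
Cinder's profit: 202.4138·(1690/87) - 115·(1690/87) - (3/2)(1690/87)² = 1132.0254.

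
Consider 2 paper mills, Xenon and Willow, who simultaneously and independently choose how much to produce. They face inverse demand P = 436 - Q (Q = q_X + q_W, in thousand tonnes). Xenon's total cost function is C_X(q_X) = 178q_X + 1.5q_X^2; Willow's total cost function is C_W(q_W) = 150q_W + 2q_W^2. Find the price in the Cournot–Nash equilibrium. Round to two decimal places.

Xenon's profit: π_X = (436 - Q)q_X - (178q_X + (3/2)q_X²). Setting ∂π_X/∂q_X = 0: 258 - 5q_X - (q_W) = 0.
Willow's first-order condition: 286 - 6q_W - (q_X) = 0.
Best responses: q_X = (258 - q_W)/5, q_W = (286 - q_X)/6.
Solving the pair: q_X = 1262/29, q_W = 1172/29.
Total output Q = 83.9310, so price P = 436 - 83.9310 = 352.0690.

352.07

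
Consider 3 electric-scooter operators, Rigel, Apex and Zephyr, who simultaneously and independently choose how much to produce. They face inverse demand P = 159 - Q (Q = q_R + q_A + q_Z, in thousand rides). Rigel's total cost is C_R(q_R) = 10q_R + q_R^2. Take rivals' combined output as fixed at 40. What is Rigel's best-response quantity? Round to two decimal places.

With rivals' combined output fixed at 40, Rigel's profit is π_R = (159 - 40 - q_R)q_R - (10q_R + q_R²) = (119 - q_R)q_R - (10q_R + q_R²).
∂π_R/∂q_R = 109 - 4q_R = 0, so q_R = 109/4.

27.25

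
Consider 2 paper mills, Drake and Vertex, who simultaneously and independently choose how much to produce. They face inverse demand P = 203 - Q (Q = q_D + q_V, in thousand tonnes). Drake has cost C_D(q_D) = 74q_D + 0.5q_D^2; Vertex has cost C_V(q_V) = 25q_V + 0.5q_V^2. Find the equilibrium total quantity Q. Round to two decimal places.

76.75

Drake's profit: π_D = (203 - Q)q_D - (74q_D + (1/2)q_D²). Setting ∂π_D/∂q_D = 0: 129 - 3q_D - (q_V) = 0.
Vertex's first-order condition: 178 - 3q_V - (q_D) = 0.
Rearranging gives the reaction functions q_D = (129 - q_V)/3 and q_V = (178 - q_D)/3.
Solving the pair: q_D = 209/8, q_V = 405/8.
Total output Q = 209/8 + 405/8 = 307/4.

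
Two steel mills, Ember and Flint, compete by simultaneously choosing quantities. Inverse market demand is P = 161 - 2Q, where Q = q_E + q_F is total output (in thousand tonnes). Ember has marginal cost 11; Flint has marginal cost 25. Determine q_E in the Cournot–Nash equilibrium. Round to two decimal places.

Ember's profit: π_E = (161 - 2Q)q_E - (11q_E). Setting ∂π_E/∂q_E = 0: 150 - 4q_E - 2(q_F) = 0.
Flint's first-order condition: 136 - 4q_F - 2(q_E) = 0.
So q_E = (150 - 2q_F)/4 and q_F = (136 - 2q_E)/4.
Solving the pair: q_E = 82/3, q_F = 61/3.

27.33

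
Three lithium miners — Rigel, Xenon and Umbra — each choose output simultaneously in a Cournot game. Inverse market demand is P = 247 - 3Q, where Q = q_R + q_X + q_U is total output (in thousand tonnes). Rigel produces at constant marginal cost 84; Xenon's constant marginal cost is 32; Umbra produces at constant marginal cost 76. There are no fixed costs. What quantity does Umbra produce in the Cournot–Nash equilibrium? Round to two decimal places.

Rigel's profit: π_R = (247 - 3Q)q_R - (84q_R). Setting ∂π_R/∂q_R = 0: 163 - 6q_R - 3(q_X + q_U) = 0.
Xenon's first-order condition: 215 - 6q_X - 3(q_R + q_U) = 0.
Umbra's first-order condition: 171 - 6q_U - 3(q_R + q_X) = 0.
Adding the 3 first-order conditions: 549 − 12Q = 0, so Q = 183/4.
Back-substituting: q_R = (163 − 549/4)/3 = 103/12, q_X = (215 − 549/4)/3 = 311/12, q_U = (171 − 549/4)/3 = 45/4.

11.25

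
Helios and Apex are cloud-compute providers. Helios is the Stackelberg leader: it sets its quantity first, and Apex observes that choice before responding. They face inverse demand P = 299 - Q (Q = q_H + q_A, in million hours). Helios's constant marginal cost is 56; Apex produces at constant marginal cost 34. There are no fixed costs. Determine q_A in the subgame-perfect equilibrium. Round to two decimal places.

Solve by backward induction. Given q_H, the follower Apex maximises π_A = (299 - q_H - q_A)q_A - 34q_A.
Follower FOC: 265 - q_H - 2q_A = 0, so q_A(q_H) = (265 - q_H)/2.
Helios substitutes q_A(q_H) into its own profit: π_H = q_H(299 - q_H - (265 - q_H)/2) - 56q_H = (333/2 - (1/2)q_H)q_H - 56q_H.
Leader FOC: 221/2 - q_H = 0, so q_H = 221/2.
Then q_A = (265 - 221/2)/2 = 309/4.

77.25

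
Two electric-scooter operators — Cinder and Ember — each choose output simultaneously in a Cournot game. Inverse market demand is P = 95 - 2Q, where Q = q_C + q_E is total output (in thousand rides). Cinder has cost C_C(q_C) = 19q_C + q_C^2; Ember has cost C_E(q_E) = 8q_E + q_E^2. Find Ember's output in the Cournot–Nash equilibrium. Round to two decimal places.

Cinder's profit: π_C = (95 - 2Q)q_C - (19q_C + q_C²). Setting ∂π_C/∂q_C = 0: 76 - 6q_C - 2(q_E) = 0.
Ember's profit: π_E = (95 - 2Q)q_E - (8q_E + q_E²). Setting ∂π_E/∂q_E = 0: 87 - 6q_E - 2(q_C) = 0.
Best responses: q_C = (76 - 2q_E)/6, q_E = (87 - 2q_C)/6.
Substituting one into the other gives q_C = 141/16 and q_E = 185/16.

11.56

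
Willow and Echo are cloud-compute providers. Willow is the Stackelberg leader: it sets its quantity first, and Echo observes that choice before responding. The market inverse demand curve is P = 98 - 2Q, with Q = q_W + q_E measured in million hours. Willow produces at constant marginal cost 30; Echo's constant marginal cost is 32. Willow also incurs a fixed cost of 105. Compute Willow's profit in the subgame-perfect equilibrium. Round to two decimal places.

Solve by backward induction. Given q_W, the follower Echo maximises π_E = (98 - 2q_W - 2q_E)q_E - 32q_E.
Follower FOC: 66 - 2q_W - 4q_E = 0, so q_E(q_W) = (66 - 2q_W)/4.
Willow substitutes q_E(q_W) into its own profit: π_W = q_W(98 - 2q_W - (66 - 2q_W)/2) - 30q_W = (65 - q_W)q_W - 30q_W.
Leader FOC: 35 - 2q_W = 0, so q_W = 35/2.
Then q_E = (66 - 2·(35/2))/4 = 31/4.
Price P = 98 - 2·(101/4) = 95/2.
Willow's profit: (95/2 - 30)·(35/2) - 105 = 805/4.

201.25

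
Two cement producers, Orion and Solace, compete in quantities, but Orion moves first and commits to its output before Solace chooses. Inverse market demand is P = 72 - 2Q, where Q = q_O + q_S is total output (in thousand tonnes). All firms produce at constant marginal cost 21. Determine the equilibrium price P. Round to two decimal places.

33.75

The follower Solace best-responds to any q_O: π_S = (72 - 2Q)q_S - 21q_S.
Follower FOC: 51 - 2q_O - 4q_S = 0, so q_S(q_O) = (51 - 2q_O)/4.
Orion substitutes q_S(q_O) into its own profit: π_O = q_O(72 - 2q_O - (51 - 2q_O)/2) - 21q_O = (93/2 - q_O)q_O - 21q_O.
Maximising: ∂π_O/∂q_O = 51/2 - 2q_O = 0, giving q_O = 51/4.
Then q_S = (51 - 2·(51/4))/4 = 51/8.
Total output Q = 153/8, so price P = 72 - 2·(153/8) = 135/4.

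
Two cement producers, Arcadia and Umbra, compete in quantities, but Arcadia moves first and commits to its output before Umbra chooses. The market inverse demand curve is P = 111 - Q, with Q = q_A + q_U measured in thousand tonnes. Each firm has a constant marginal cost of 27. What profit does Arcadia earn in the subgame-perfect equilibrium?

Solve by backward induction. Given q_A, the follower Umbra maximises π_U = (111 - q_A - q_U)q_U - 27q_U.
Setting the follower's marginal profit to zero, 84 - q_A - 2q_U = 0, i.e. q_U = (84 - q_A)/2.
The leader anticipates this reaction. Substituting into P = 111 - Q gives P = 69 - (1/2)q_A, so π_A = (69 - (1/2)q_A)q_A - 27q_A.
The leader's first-order condition 42 - q_A = 0 yields q_A = 42.
Then q_U = (84 - 42)/2 = 21.
Price P = 111 - 63 = 48.
Arcadia's profit: (48 - 27)·42 = 882.

882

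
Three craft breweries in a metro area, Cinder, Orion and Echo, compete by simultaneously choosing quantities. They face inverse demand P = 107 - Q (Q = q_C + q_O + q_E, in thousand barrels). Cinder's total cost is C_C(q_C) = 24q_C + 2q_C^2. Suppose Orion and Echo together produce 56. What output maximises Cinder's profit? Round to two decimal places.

4.50

With rivals' combined output fixed at 56, Cinder's profit is π_C = (107 - 56 - q_C)q_C - (24q_C + 2q_C²) = (51 - q_C)q_C - (24q_C + 2q_C²).
∂π_C/∂q_C = 27 - 6q_C = 0, so q_C = 9/2.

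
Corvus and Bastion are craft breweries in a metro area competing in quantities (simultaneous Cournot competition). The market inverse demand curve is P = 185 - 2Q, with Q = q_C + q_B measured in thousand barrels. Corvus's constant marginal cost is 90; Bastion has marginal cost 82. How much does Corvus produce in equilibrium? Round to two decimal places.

14.50

Corvus's profit: π_C = (185 - 2Q)q_C - (90q_C). Setting ∂π_C/∂q_C = 0: 95 - 4q_C - 2(q_B) = 0.
Bastion's profit: π_B = (185 - 2Q)q_B - (82q_B). Setting ∂π_B/∂q_B = 0: 103 - 4q_B - 2(q_C) = 0.
Rearranging gives the reaction functions q_C = (95 - 2q_B)/4 and q_B = (103 - 2q_C)/4.
Solving the pair: q_C = 29/2, q_B = 37/2.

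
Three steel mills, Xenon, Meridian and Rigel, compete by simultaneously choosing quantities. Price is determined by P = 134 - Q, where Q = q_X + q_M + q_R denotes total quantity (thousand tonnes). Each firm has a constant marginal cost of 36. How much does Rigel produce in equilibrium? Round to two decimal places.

A representative firm's profit is π_i = q_i(134 - Q) - 36q_i.
Setting ∂π_i/∂q_i = 0 with rivals' quantities fixed: 98 - 2q_i - Σ_{j≠i} q_j = 0.
With identical firms every q_j equals q_i, so Σ_{j≠i} q_j = 2q_i and 98 = 4q_i, giving q_i = 49/2.

24.50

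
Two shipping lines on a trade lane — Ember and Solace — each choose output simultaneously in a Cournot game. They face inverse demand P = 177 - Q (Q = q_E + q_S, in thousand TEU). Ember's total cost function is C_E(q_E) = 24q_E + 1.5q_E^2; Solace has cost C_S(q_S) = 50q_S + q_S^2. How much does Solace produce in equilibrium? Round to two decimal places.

Ember's profit: π_E = (177 - Q)q_E - (24q_E + (3/2)q_E²). Setting ∂π_E/∂q_E = 0: 153 - 5q_E - (q_S) = 0.
Solace's profit: π_S = (177 - Q)q_S - (50q_S + q_S²). Setting ∂π_S/∂q_S = 0: 127 - 4q_S - (q_E) = 0.
So q_E = (153 - q_S)/5 and q_S = (127 - q_E)/4.
Substituting one into the other gives q_E = 485/19 and q_S = 482/19.

25.37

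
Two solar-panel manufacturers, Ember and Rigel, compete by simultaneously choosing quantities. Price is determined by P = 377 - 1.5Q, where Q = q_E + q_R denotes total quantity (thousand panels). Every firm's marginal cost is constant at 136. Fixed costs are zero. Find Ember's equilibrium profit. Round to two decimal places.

Each firm earns π_i = (377 - 1.5Q)q_i - 136q_i.
First-order condition (treating rivals' output as given): 241 - 3q_i - (3/2)q_j = 0.
By symmetry each firm produces the same amount; substituting q_j = q_i yields q_i = 241/(9/2) = 482/9.
Price P = 377 - (3/2)·(964/9) = 649/3.
Ember's profit: (649/3 - 136)·(482/9) = 4302.2963.

4302.30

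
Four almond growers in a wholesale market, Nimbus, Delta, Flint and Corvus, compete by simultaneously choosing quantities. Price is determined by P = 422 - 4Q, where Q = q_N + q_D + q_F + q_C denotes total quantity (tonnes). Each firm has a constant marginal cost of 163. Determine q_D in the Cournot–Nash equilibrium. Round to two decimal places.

A representative firm's profit is π_i = q_i(422 - 4Q) - 163q_i.
Setting ∂π_i/∂q_i = 0 with rivals' quantities fixed: 259 - 8q_i - 4·Σ_{j≠i} q_j = 0.
With identical firms every q_j equals q_i, so Σ_{j≠i} q_j = 3q_i and 259 = 20q_i, giving q_i = 259/20.

12.95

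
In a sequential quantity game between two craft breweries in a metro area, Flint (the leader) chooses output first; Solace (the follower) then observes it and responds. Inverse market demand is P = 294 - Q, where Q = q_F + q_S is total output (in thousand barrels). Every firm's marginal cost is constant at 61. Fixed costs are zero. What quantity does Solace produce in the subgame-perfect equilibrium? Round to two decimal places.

58.25

The follower Solace best-responds to any q_F: π_S = (294 - Q)q_S - 61q_S.
∂π_S/∂q_S = 233 - q_F - 2q_S = 0 gives the reaction function q_S = (233 - q_F)/2.
The leader anticipates this reaction. Substituting into P = 294 - Q gives P = 355/2 - (1/2)q_F, so π_F = (355/2 - (1/2)q_F)q_F - 61q_F.
Maximising: ∂π_F/∂q_F = 233/2 - q_F = 0, giving q_F = 233/2.
Then q_S = (233 - 233/2)/2 = 233/4.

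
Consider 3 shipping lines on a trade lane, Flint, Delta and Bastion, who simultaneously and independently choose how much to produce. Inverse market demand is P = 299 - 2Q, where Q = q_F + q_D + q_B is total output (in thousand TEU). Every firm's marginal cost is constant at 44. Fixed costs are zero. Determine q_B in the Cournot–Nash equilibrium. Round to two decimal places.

31.88

A representative firm's profit is π_i = q_i(299 - 2Q) - 44q_i.
Setting ∂π_i/∂q_i = 0 with rivals' quantities fixed: 255 - 4q_i - 2·Σ_{j≠i} q_j = 0.
By symmetry each firm produces the same amount; substituting Σ_{j≠i} q_j = 2q_i yields q_i = 255/8.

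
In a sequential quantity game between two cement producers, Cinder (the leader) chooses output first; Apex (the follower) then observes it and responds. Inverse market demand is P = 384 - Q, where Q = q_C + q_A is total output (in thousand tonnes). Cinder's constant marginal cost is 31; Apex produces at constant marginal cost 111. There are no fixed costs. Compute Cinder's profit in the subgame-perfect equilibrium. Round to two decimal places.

23436.13

Solve by backward induction. Given q_C, the follower Apex maximises π_A = (384 - q_C - q_A)q_A - 111q_A.
∂π_A/∂q_A = 273 - q_C - 2q_A = 0 gives the reaction function q_A = (273 - q_C)/2.
Cinder substitutes q_A(q_C) into its own profit: π_C = q_C(384 - q_C - (273 - q_C)/2) - 31q_C = (495/2 - (1/2)q_C)q_C - 31q_C.
Maximising: ∂π_C/∂q_C = 433/2 - q_C = 0, giving q_C = 433/2.
Then q_A = (273 - 433/2)/2 = 113/4.
Price P = 384 - 979/4 = 557/4.
Cinder's profit: (557/4 - 31)·(433/2) = 23436.1250.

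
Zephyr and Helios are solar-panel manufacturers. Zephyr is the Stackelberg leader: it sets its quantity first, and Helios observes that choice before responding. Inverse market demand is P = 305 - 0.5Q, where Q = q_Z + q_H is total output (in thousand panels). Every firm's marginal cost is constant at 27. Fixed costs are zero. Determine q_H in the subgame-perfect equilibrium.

The follower Helios best-responds to any q_Z: π_H = (305 - 0.5Q)q_H - 27q_H.
Follower FOC: 278 - (1/2)q_Z - q_H = 0, so q_H(q_Z) = (278 - (1/2)q_Z).
Zephyr substitutes q_H(q_Z) into its own profit: π_Z = q_Z(305 - (1/2)q_Z - (278 - (1/2)q_Z)/2) - 27q_Z = (166 - (1/4)q_Z)q_Z - 27q_Z.
Leader FOC: 139 - (1/2)q_Z = 0, so q_Z = 278.
Then q_H = (278 - (1/2)·278) = 139.

139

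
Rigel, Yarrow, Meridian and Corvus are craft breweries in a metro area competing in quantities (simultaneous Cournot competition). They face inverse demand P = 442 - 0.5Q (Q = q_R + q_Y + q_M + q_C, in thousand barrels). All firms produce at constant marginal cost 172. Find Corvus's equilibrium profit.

A representative firm's profit is π_i = q_i(442 - 0.5Q) - 172q_i.
First-order condition (treating rivals' output as given): 270 - q_i - (1/2)·Σ_{j≠i} q_j = 0.
With identical firms every q_j equals q_i, so Σ_{j≠i} q_j = 3q_i and 270 = (5/2)q_i, giving q_i = 108.
Price P = 442 - (1/2)·432 = 226.
Corvus's profit: (226 - 172)·108 = 5832.

5832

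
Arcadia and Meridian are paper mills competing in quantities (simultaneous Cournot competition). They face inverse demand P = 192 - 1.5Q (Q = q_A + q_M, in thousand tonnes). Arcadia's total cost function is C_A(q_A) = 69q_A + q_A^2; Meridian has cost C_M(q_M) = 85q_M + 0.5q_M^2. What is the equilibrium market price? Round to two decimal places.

134.37

Arcadia's profit: π_A = (192 - 1.5Q)q_A - (69q_A + q_A²). Setting ∂π_A/∂q_A = 0: 123 - 5q_A - (3/2)(q_M) = 0.
Meridian's first-order condition: 107 - 4q_M - (3/2)(q_A) = 0.
Rearranging gives the reaction functions q_A = (123 - (3/2)q_M)/5 and q_M = (107 - (3/2)q_A)/4.
Solving the pair: q_A = 1326/71, q_M = 1402/71.
Total output Q = 38.4225, so price P = 192 - (3/2)·38.4225 = 134.3662.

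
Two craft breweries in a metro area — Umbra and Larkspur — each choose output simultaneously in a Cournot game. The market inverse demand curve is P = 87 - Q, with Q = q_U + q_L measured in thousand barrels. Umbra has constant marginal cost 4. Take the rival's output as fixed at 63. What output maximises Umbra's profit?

10

With the rival's output fixed at 63, Umbra's profit is π_U = (87 - 63 - q_U)q_U - (4q_U) = (24 - q_U)q_U - (4q_U).
∂π_U/∂q_U = 20 - 2q_U = 0, so q_U = 10.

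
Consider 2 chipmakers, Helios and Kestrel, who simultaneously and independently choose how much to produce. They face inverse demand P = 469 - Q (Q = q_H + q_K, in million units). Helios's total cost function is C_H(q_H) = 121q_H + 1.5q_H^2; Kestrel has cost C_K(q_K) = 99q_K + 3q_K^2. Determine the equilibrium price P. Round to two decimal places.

Helios's profit: π_H = (469 - Q)q_H - (121q_H + (3/2)q_H²). Setting ∂π_H/∂q_H = 0: 348 - 5q_H - (q_K) = 0.
Kestrel's first-order condition: 370 - 8q_K - (q_H) = 0.
Rearranging gives the reaction functions q_H = (348 - q_K)/5 and q_K = (370 - q_H)/8.
Solving the pair: q_H = 61.8974, q_K = 1502/39.
Total output Q = 100.4103, so price P = 469 - 100.4103 = 368.5897.

368.59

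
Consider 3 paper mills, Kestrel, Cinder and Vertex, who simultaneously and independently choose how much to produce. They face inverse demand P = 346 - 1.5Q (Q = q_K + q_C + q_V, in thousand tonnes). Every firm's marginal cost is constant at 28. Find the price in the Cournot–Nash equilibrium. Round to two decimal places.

A representative firm's profit is π_i = q_i(346 - 1.5Q) - 28q_i.
Setting ∂π_i/∂q_i = 0 with rivals' quantities fixed: 318 - 3q_i - (3/2)·Σ_{j≠i} q_j = 0.
By symmetry each firm produces the same amount; substituting Σ_{j≠i} q_j = 2q_i yields q_i = 318/6 = 53.
Total output Q = 159, so price P = 346 - (3/2)·159 = 215/2.

107.50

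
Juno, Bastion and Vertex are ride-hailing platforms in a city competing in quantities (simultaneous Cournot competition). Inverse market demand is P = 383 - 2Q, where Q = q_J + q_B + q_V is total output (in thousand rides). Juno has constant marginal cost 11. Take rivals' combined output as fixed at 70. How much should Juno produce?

58

With rivals' combined output fixed at 70, Juno's profit is π_J = (383 - 2·70 - 2q_J)q_J - (11q_J) = (243 - 2q_J)q_J - (11q_J).
∂π_J/∂q_J = 232 - 4q_J = 0, so q_J = 58.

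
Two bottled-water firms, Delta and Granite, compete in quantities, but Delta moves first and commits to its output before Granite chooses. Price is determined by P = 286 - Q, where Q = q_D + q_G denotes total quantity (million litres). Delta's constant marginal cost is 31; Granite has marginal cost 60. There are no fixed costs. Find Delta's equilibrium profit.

10082

The follower Granite best-responds to any q_D: π_G = (286 - Q)q_G - 60q_G.
Follower FOC: 226 - q_D - 2q_G = 0, so q_G(q_D) = (226 - q_D)/2.
The leader anticipates this reaction. Substituting into P = 286 - Q gives P = 173 - (1/2)q_D, so π_D = (173 - (1/2)q_D)q_D - 31q_D.
The leader's first-order condition 142 - q_D = 0 yields q_D = 142.
Then q_G = (226 - 142)/2 = 42.
Price P = 286 - 184 = 102.
Delta's profit: (102 - 31)·142 = 10082.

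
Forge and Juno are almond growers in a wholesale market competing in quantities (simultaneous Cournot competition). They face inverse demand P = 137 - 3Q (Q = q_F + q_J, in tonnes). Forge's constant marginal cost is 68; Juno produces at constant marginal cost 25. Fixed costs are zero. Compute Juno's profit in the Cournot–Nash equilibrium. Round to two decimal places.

Forge's profit: π_F = (137 - 3Q)q_F - (68q_F). Setting ∂π_F/∂q_F = 0: 69 - 6q_F - 3(q_J) = 0.
Juno's profit: π_J = (137 - 3Q)q_J - (25q_J). Setting ∂π_J/∂q_J = 0: 112 - 6q_J - 3(q_F) = 0.
So q_F = (69 - 3q_J)/6 and q_J = (112 - 3q_F)/6.
Substituting one into the other gives q_F = 26/9 and q_J = 155/9.
Price P = 137 - 3·(181/9) = 230/3.
Juno's profit: (230/3 - 25)·(155/9) = 889.8148.

889.81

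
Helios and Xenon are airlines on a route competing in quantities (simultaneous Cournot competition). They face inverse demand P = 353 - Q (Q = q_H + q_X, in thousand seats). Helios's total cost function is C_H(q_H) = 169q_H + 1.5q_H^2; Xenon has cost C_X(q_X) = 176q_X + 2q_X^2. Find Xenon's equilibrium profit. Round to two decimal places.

Helios's profit: π_H = (353 - Q)q_H - (169q_H + (3/2)q_H²). Setting ∂π_H/∂q_H = 0: 184 - 5q_H - (q_X) = 0.
Xenon's first-order condition: 177 - 6q_X - (q_H) = 0.
Best responses: q_H = (184 - q_X)/5, q_X = (177 - q_H)/6.
Substituting one into the other gives q_H = 927/29 and q_X = 701/29.
Price P = 353 - 1628/29 = 296.8621.
Xenon's profit: 296.8621·(701/29) - 176·(701/29) - 2(701/29)² = 1752.9168.

1752.92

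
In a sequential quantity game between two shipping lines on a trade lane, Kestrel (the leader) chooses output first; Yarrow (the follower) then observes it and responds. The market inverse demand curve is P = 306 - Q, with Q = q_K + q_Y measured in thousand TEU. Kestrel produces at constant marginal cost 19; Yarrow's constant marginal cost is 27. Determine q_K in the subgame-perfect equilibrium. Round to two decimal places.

147.50

The follower Yarrow best-responds to any q_K: π_Y = (306 - Q)q_Y - 27q_Y.
∂π_Y/∂q_Y = 279 - q_K - 2q_Y = 0 gives the reaction function q_Y = (279 - q_K)/2.
Kestrel substitutes q_Y(q_K) into its own profit: π_K = q_K(306 - q_K - (279 - q_K)/2) - 19q_K = (333/2 - (1/2)q_K)q_K - 19q_K.
Maximising: ∂π_K/∂q_K = 295/2 - q_K = 0, giving q_K = 295/2.
Then q_Y = (279 - 295/2)/2 = 263/4.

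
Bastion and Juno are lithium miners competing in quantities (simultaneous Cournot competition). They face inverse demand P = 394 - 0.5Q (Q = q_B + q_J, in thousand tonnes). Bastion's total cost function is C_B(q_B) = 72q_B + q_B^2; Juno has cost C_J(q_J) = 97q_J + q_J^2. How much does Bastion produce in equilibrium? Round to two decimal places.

93.43

Bastion's profit: π_B = (394 - 0.5Q)q_B - (72q_B + q_B²). Setting ∂π_B/∂q_B = 0: 322 - 3q_B - (1/2)(q_J) = 0.
Juno's profit: π_J = (394 - 0.5Q)q_J - (97q_J + q_J²). Setting ∂π_J/∂q_J = 0: 297 - 3q_J - (1/2)(q_B) = 0.
Best responses: q_B = (322 - (1/2)q_J)/3, q_J = (297 - (1/2)q_B)/3.
Solving the pair: q_B = 654/7, q_J = 584/7.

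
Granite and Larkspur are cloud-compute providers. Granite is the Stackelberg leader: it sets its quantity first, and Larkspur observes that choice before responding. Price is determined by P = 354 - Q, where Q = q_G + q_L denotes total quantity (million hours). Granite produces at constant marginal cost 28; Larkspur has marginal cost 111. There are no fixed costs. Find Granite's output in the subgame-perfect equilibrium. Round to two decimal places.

204.50

Solve by backward induction. Given q_G, the follower Larkspur maximises π_L = (354 - q_G - q_L)q_L - 111q_L.
Follower FOC: 243 - q_G - 2q_L = 0, so q_L(q_G) = (243 - q_G)/2.
Granite substitutes q_L(q_G) into its own profit: π_G = q_G(354 - q_G - (243 - q_G)/2) - 28q_G = (465/2 - (1/2)q_G)q_G - 28q_G.
The leader's first-order condition 409/2 - q_G = 0 yields q_G = 409/2.
Then q_L = (243 - 409/2)/2 = 77/4.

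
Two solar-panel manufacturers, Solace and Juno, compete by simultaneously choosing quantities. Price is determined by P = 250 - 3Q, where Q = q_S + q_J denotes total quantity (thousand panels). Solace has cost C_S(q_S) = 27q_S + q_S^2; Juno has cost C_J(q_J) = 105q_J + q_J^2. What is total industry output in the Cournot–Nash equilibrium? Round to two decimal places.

33.45

Solace's profit: π_S = (250 - 3Q)q_S - (27q_S + q_S²). Setting ∂π_S/∂q_S = 0: 223 - 8q_S - 3(q_J) = 0.
Juno's profit: π_J = (250 - 3Q)q_J - (105q_J + q_J²). Setting ∂π_J/∂q_J = 0: 145 - 8q_J - 3(q_S) = 0.
Rearranging gives the reaction functions q_S = (223 - 3q_J)/8 and q_J = (145 - 3q_S)/8.
Solving the pair: q_S = 1349/55, q_J = 491/55.
Total output Q = 1349/55 + 491/55 = 368/11.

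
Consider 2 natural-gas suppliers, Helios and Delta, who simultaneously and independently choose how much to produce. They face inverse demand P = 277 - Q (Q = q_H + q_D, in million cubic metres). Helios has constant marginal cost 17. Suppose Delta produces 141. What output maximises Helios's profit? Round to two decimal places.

59.50

With the rival's output fixed at 141, Helios's profit is π_H = (277 - 141 - q_H)q_H - (17q_H) = (136 - q_H)q_H - (17q_H).
∂π_H/∂q_H = 119 - 2q_H = 0, so q_H = 119/2.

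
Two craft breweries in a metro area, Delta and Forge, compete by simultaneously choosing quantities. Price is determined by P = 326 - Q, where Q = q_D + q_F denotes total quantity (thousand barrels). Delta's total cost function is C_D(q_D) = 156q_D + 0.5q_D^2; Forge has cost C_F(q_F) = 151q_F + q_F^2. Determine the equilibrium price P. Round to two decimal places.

247.82

Delta's profit: π_D = (326 - Q)q_D - (156q_D + (1/2)q_D²). Setting ∂π_D/∂q_D = 0: 170 - 3q_D - (q_F) = 0.
Forge's profit: π_F = (326 - Q)q_F - (151q_F + q_F²). Setting ∂π_F/∂q_F = 0: 175 - 4q_F - (q_D) = 0.
Rearranging gives the reaction functions q_D = (170 - q_F)/3 and q_F = (175 - q_D)/4.
Solving the pair: q_D = 505/11, q_F = 355/11.
Total output Q = 860/11, so price P = 326 - 860/11 = 247.8182.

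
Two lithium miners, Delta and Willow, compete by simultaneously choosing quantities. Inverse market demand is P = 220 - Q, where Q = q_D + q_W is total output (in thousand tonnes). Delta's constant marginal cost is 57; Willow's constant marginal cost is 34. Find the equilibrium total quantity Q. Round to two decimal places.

116.33

Delta's profit: π_D = (220 - Q)q_D - (57q_D). Setting ∂π_D/∂q_D = 0: 163 - 2q_D - (q_W) = 0.
Willow's profit: π_W = (220 - Q)q_W - (34q_W). Setting ∂π_W/∂q_W = 0: 186 - 2q_W - (q_D) = 0.
Best responses: q_D = (163 - q_W)/2, q_W = (186 - q_D)/2.
Substituting one into the other gives q_D = 140/3 and q_W = 209/3.
Total output Q = 140/3 + 209/3 = 349/3.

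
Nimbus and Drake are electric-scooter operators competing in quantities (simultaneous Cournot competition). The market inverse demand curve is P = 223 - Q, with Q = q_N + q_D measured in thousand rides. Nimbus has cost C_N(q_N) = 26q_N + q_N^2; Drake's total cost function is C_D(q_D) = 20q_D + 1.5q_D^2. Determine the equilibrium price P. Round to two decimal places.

Nimbus's profit: π_N = (223 - Q)q_N - (26q_N + q_N²). Setting ∂π_N/∂q_N = 0: 197 - 4q_N - (q_D) = 0.
Drake's profit: π_D = (223 - Q)q_D - (20q_D + (3/2)q_D²). Setting ∂π_D/∂q_D = 0: 203 - 5q_D - (q_N) = 0.
So q_N = (197 - q_D)/4 and q_D = (203 - q_N)/5.
Solving the pair: q_N = 782/19, q_D = 615/19.
Total output Q = 1397/19, so price P = 223 - 1397/19 = 149.4737.

149.47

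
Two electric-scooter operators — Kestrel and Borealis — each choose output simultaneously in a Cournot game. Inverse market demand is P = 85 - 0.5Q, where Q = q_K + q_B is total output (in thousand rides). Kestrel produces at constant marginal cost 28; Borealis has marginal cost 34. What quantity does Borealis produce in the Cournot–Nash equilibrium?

30

Kestrel's profit: π_K = (85 - 0.5Q)q_K - (28q_K). Setting ∂π_K/∂q_K = 0: 57 - q_K - (1/2)(q_B) = 0.
Borealis's first-order condition: 51 - q_B - (1/2)(q_K) = 0.
Best responses: q_K = (57 - (1/2)q_B), q_B = (51 - (1/2)q_K).
Substituting one into the other gives q_K = 42 and q_B = 30.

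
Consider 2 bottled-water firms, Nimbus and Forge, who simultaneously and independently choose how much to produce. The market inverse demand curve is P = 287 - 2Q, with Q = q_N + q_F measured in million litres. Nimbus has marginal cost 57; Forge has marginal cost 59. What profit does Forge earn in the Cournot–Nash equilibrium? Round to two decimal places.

Nimbus's profit: π_N = (287 - 2Q)q_N - (57q_N). Setting ∂π_N/∂q_N = 0: 230 - 4q_N - 2(q_F) = 0.
Forge's first-order condition: 228 - 4q_F - 2(q_N) = 0.
Best responses: q_N = (230 - 2q_F)/4, q_F = (228 - 2q_N)/4.
Substituting one into the other gives q_N = 116/3 and q_F = 113/3.
Price P = 287 - 2·(229/3) = 403/3.
Forge's profit: (403/3 - 59)·(113/3) = 2837.5556.

2837.56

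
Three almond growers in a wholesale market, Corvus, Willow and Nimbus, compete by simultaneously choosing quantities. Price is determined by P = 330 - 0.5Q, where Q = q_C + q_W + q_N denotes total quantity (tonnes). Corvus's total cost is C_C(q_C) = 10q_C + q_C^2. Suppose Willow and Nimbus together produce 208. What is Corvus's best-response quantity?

72

With rivals' combined output fixed at 208, Corvus's profit is π_C = (330 - (1/2)·208 - (1/2)q_C)q_C - (10q_C + q_C²) = (226 - (1/2)q_C)q_C - (10q_C + q_C²).
∂π_C/∂q_C = 216 - 3q_C = 0, so q_C = 72.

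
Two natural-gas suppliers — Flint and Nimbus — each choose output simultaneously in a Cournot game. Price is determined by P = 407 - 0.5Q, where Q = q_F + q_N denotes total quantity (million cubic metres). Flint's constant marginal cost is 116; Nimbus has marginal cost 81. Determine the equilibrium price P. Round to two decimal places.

201.33

Flint's profit: π_F = (407 - 0.5Q)q_F - (116q_F). Setting ∂π_F/∂q_F = 0: 291 - q_F - (1/2)(q_N) = 0.
Nimbus's first-order condition: 326 - q_N - (1/2)(q_F) = 0.
So q_F = (291 - (1/2)q_N) and q_N = (326 - (1/2)q_F).
Solving the pair: q_F = 512/3, q_N = 722/3.
Total output Q = 1234/3, so price P = 407 - (1/2)·(1234/3) = 604/3.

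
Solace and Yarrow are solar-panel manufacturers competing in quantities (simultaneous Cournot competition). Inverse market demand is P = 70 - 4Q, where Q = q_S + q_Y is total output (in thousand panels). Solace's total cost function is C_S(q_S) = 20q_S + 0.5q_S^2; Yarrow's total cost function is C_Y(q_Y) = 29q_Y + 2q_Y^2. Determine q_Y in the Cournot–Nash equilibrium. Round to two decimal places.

Solace's profit: π_S = (70 - 4Q)q_S - (20q_S + (1/2)q_S²). Setting ∂π_S/∂q_S = 0: 50 - 9q_S - 4(q_Y) = 0.
Yarrow's profit: π_Y = (70 - 4Q)q_Y - (29q_Y + 2q_Y²). Setting ∂π_Y/∂q_Y = 0: 41 - 12q_Y - 4(q_S) = 0.
Rearranging gives the reaction functions q_S = (50 - 4q_Y)/9 and q_Y = (41 - 4q_S)/12.
Substituting one into the other gives q_S = 109/23 and q_Y = 169/92.

1.84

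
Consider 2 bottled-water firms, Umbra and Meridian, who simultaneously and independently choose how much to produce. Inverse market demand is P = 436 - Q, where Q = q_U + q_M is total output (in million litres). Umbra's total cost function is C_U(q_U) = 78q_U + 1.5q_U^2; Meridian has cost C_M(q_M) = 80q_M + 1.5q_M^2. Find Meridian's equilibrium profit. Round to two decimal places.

Umbra's profit: π_U = (436 - Q)q_U - (78q_U + (3/2)q_U²). Setting ∂π_U/∂q_U = 0: 358 - 5q_U - (q_M) = 0.
Meridian's profit: π_M = (436 - Q)q_M - (80q_M + (3/2)q_M²). Setting ∂π_M/∂q_M = 0: 356 - 5q_M - (q_U) = 0.
Best responses: q_U = (358 - q_M)/5, q_M = (356 - q_U)/5.
Solving the pair: q_U = 239/4, q_M = 237/4.
Price P = 436 - 119 = 317.
Meridian's profit: 317·(237/4) - 80·(237/4) - (3/2)(237/4)² = 8776.4063.

8776.41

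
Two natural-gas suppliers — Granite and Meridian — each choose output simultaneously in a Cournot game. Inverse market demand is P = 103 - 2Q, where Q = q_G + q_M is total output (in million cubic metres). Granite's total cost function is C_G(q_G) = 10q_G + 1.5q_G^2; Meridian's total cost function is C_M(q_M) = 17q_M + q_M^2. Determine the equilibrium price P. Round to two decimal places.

Granite's profit: π_G = (103 - 2Q)q_G - (10q_G + (3/2)q_G²). Setting ∂π_G/∂q_G = 0: 93 - 7q_G - 2(q_M) = 0.
Meridian's first-order condition: 86 - 6q_M - 2(q_G) = 0.
Rearranging gives the reaction functions q_G = (93 - 2q_M)/7 and q_M = (86 - 2q_G)/6.
Solving the pair: q_G = 193/19, q_M = 208/19.
Total output Q = 401/19, so price P = 103 - 2·(401/19) = 1155/19.

60.79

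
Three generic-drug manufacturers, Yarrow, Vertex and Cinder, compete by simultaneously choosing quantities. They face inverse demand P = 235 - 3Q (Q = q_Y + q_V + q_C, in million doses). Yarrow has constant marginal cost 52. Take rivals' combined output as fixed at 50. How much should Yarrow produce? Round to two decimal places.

With rivals' combined output fixed at 50, Yarrow's profit is π_Y = (235 - 3·50 - 3q_Y)q_Y - (52q_Y) = (85 - 3q_Y)q_Y - (52q_Y).
∂π_Y/∂q_Y = 33 - 6q_Y = 0, so q_Y = 11/2.

5.50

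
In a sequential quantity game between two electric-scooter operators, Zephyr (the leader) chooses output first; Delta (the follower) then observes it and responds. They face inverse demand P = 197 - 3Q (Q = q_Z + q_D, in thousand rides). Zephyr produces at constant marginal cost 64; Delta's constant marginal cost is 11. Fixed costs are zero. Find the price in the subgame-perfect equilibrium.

Solve by backward induction. Given q_Z, the follower Delta maximises π_D = (197 - 3q_Z - 3q_D)q_D - 11q_D.
Setting the follower's marginal profit to zero, 186 - 3q_Z - 6q_D = 0, i.e. q_D = (186 - 3q_Z)/6.
The leader anticipates this reaction. Substituting into P = 197 - 3Q gives P = 104 - (3/2)q_Z, so π_Z = (104 - (3/2)q_Z)q_Z - 64q_Z.
The leader's first-order condition 40 - 3q_Z = 0 yields q_Z = 40/3.
Then q_D = (186 - 3·(40/3))/6 = 73/3.
Total output Q = 113/3, so price P = 197 - 3·(113/3) = 84.

84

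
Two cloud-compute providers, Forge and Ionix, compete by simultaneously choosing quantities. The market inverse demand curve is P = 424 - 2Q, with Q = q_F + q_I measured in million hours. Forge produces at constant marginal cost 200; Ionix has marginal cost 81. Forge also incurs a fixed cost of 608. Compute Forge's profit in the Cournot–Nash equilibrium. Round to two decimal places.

4.50

Forge's profit: π_F = (424 - 2Q)q_F - (200q_F). Setting ∂π_F/∂q_F = 0: 224 - 4q_F - 2(q_I) = 0.
Ionix's profit: π_I = (424 - 2Q)q_I - (81q_I). Setting ∂π_I/∂q_I = 0: 343 - 4q_I - 2(q_F) = 0.
Best responses: q_F = (224 - 2q_I)/4, q_I = (343 - 2q_F)/4.
Solving the pair: q_F = 35/2, q_I = 77.
Price P = 424 - 2·(189/2) = 235.
Forge's profit: (235 - 200)·(35/2) - 608 = 9/2.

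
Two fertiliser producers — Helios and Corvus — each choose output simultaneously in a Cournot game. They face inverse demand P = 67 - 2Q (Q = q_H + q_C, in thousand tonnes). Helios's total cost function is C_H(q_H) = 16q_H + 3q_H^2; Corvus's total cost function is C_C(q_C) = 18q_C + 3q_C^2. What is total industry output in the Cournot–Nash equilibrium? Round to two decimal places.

8.33

Helios's profit: π_H = (67 - 2Q)q_H - (16q_H + 3q_H²). Setting ∂π_H/∂q_H = 0: 51 - 10q_H - 2(q_C) = 0.
Corvus's profit: π_C = (67 - 2Q)q_C - (18q_C + 3q_C²). Setting ∂π_C/∂q_C = 0: 49 - 10q_C - 2(q_H) = 0.
Rearranging gives the reaction functions q_H = (51 - 2q_C)/10 and q_C = (49 - 2q_H)/10.
Substituting one into the other gives q_H = 103/24 and q_C = 97/24.
Total output Q = 103/24 + 97/24 = 25/3.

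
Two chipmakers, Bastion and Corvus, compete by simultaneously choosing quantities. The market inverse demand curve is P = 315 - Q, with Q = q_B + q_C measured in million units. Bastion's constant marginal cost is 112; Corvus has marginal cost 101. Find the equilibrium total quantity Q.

139

Bastion's profit: π_B = (315 - Q)q_B - (112q_B). Setting ∂π_B/∂q_B = 0: 203 - 2q_B - (q_C) = 0.
Corvus's profit: π_C = (315 - Q)q_C - (101q_C). Setting ∂π_C/∂q_C = 0: 214 - 2q_C - (q_B) = 0.
Rearranging gives the reaction functions q_B = (203 - q_C)/2 and q_C = (214 - q_B)/2.
Substituting one into the other gives q_B = 64 and q_C = 75.
Total output Q = 64 + 75 = 139.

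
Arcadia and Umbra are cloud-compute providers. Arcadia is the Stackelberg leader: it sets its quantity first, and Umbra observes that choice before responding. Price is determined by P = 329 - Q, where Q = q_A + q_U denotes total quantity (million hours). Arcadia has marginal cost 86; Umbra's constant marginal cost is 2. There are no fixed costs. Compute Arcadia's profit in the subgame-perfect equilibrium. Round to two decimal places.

3160.13

Solve by backward induction. Given q_A, the follower Umbra maximises π_U = (329 - q_A - q_U)q_U - 2q_U.
Follower FOC: 327 - q_A - 2q_U = 0, so q_U(q_A) = (327 - q_A)/2.
The leader anticipates this reaction. Substituting into P = 329 - Q gives P = 331/2 - (1/2)q_A, so π_A = (331/2 - (1/2)q_A)q_A - 86q_A.
The leader's first-order condition 159/2 - q_A = 0 yields q_A = 159/2.
Then q_U = (327 - 159/2)/2 = 495/4.
Price P = 329 - 813/4 = 503/4.
Arcadia's profit: (503/4 - 86)·(159/2) = 3160.1250.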